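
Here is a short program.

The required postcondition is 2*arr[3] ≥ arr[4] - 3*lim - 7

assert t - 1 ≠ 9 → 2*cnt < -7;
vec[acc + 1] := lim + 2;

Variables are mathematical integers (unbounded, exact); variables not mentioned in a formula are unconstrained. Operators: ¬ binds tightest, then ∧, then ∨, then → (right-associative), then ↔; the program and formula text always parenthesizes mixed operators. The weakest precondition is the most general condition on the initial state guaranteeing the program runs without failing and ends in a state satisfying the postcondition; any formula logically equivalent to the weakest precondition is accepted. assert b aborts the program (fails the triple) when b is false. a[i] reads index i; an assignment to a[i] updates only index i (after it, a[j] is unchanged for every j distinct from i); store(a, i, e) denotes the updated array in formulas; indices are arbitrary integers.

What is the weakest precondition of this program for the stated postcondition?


Working backward. After the program, the postcondition 2*arr[3] ≥ arr[4] - 3*lim - 7 must hold; in canonical form it is 2*arr[3] + 3*lim ≥ arr[4] - 7.
Before vec[acc + 1] := lim + 2: 2*arr[3] + 3*lim ≥ arr[4] - 7
Before assert t - 1 ≠ 9 → 2*cnt < -7: (t ≠ 10 → 2*cnt < -7) ∧ 2*arr[3] + 3*lim ≥ arr[4] - 7
Answer: WP = (t ≠ 10 → 2*cnt < -7) ∧ 2*arr[3] + 3*lim ≥ arr[4] - 7


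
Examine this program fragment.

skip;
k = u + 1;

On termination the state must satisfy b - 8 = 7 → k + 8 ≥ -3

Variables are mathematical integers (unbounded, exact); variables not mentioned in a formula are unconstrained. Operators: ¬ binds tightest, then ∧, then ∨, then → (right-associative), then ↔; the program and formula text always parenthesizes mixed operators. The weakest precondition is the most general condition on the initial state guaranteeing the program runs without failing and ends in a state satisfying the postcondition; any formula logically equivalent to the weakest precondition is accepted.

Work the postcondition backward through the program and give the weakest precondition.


Working backward. After the program, the postcondition b - 8 = 7 → k + 8 ≥ -3 must hold; in canonical form it is b = 15 → k ≥ -11.
Before k := u + 1: b = 15 → u ≥ -12
Before skip: b = 15 → u ≥ -12
Answer: WP = b = 15 → u ≥ -12


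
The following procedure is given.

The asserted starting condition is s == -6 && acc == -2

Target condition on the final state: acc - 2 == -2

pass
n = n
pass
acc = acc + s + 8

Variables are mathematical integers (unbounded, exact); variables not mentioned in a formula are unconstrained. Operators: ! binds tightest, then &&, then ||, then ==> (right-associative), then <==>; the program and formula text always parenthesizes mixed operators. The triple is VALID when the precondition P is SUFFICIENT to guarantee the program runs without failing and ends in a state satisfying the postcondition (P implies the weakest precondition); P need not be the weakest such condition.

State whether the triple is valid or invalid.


Working backward. After the program, the postcondition acc - 2 == -2 must hold; in canonical form it is acc == 0.
Before acc := acc + s + 8: acc + s == -8
Before skip: acc + s == -8
Before n := n: acc + s == -8
Before skip: acc + s == -8
The weakest precondition is acc + s == -8.
Check whether s == -6 && acc == -2 implies it.
Every state satisfying the precondition satisfies the weakest precondition: the implication holds.
Answer: valid


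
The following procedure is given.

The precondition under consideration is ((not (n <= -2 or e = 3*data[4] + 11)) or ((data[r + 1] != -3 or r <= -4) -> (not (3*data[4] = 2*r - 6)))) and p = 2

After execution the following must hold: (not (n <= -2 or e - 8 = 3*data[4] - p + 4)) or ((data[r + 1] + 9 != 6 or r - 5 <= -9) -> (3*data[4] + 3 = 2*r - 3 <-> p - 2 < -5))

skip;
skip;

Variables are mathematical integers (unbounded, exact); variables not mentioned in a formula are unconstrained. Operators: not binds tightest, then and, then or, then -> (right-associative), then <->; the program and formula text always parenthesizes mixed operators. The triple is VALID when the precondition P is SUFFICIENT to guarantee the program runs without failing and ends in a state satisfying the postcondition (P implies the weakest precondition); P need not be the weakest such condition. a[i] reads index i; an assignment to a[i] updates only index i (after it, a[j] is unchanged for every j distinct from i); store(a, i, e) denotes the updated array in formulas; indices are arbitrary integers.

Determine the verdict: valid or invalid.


Working backward. After the program, the postcondition (not (n <= -2 or e - 8 = 3*data[4] - p + 4)) or ((data[r + 1] + 9 != 6 or r - 5 <= -9) -> (3*data[4] + 3 = 2*r - 3 <-> p - 2 < -5)) must hold; in canonical form it is (not (n <= -2 or e + p = 3*data[4] + 12)) or ((data[r + 1] != -3 or r <= -4) -> (3*data[4] = 2*r - 6 <-> p < -3)).
Before skip: (not (n <= -2 or e + p = 3*data[4] + 12)) or ((data[r + 1] != -3 or r <= -4) -> (3*data[4] = 2*r - 6 <-> p < -3))
Before skip: (not (n <= -2 or e + p = 3*data[4] + 12)) or ((data[r + 1] != -3 or r <= -4) -> (3*data[4] = 2*r - 6 <-> p < -3))
The weakest precondition is (not (n <= -2 or e + p = 3*data[4] + 12)) or ((data[r + 1] != -3 or r <= -4) -> (3*data[4] = 2*r - 6 <-> p < -3)).
Check whether ((not (n <= -2 or e = 3*data[4] + 11)) or ((data[r + 1] != -3 or r <= -4) -> (not (3*data[4] = 2*r - 6)))) and p = 2 implies it.
Countermodel: at the initial state data = {[1] = 7, [4] = -2, elsewhere -2}, e = 4, n = -1, p = 2, r = 0, the precondition holds but the weakest precondition fails.
Answer: invalid


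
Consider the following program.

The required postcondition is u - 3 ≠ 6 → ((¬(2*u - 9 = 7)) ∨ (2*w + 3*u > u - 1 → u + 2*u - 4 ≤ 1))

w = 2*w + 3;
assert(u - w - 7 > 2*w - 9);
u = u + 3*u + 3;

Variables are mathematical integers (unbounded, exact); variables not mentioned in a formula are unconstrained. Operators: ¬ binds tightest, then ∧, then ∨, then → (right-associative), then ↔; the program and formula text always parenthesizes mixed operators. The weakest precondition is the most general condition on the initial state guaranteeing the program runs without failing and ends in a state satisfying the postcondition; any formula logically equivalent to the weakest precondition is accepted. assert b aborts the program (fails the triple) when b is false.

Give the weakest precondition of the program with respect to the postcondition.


Working backward. After the program, the postcondition u - 3 ≠ 6 → ((¬(2*u - 9 = 7)) ∨ (2*w + 3*u > u - 1 → u + 2*u - 4 ≤ 1)) must hold; in canonical form it is u ≠ 9 → ((¬(2*u = 16)) ∨ (2*u + 2*w > -1 → 3*u ≤ 5)).
Before u := u + 3*u + 3: 4*u ≠ 6 → ((¬(8*u = 10)) ∨ (8*u + 2*w > -7 → 12*u ≤ -4))
Before assert u - w - 7 > 2*w - 9: u > 3*w - 2 ∧ (4*u ≠ 6 → ((¬(8*u = 10)) ∨ (8*u + 2*w > -7 → 12*u ≤ -4)))
Before w := 2*w + 3: u > 6*w + 7 ∧ (4*u ≠ 6 → ((¬(8*u = 10)) ∨ (8*u + 4*w > -13 → 12*u ≤ -4)))
Answer: WP = u > 6*w + 7 ∧ (4*u ≠ 6 → ((¬(8*u = 10)) ∨ (8*u + 4*w > -13 → 12*u ≤ -4)))


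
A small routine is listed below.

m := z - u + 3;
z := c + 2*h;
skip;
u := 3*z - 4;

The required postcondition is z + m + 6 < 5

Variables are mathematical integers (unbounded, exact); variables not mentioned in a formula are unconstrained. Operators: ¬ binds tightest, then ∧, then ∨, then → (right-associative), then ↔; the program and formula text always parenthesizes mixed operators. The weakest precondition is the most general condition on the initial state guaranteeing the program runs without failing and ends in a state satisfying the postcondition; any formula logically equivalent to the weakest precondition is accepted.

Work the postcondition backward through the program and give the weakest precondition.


Working backward. After the program, the postcondition z + m + 6 < 5 must hold; in canonical form it is m + z < -1.
Before u := 3*z - 4: m + z < -1
Before skip: m + z < -1
Before z := c + 2*h: c + 2*h + m < -1
Before m := z - u + 3: c + 2*h + z < u - 4
Answer: WP = c + 2*h + z < u - 4


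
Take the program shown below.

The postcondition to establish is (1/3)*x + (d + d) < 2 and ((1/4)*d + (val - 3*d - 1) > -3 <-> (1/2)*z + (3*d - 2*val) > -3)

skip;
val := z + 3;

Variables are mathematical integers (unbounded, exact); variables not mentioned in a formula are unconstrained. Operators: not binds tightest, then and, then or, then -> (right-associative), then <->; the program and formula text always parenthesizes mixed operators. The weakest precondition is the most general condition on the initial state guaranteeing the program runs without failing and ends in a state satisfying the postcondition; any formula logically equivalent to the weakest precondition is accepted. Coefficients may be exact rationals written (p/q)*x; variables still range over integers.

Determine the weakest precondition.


Working backward. After the program, the postcondition (1/3)*x + (d + d) < 2 and ((1/4)*d + (val - 3*d - 1) > -3 <-> (1/2)*z + (3*d - 2*val) > -3) must hold; in canonical form it is 2*d + (1/3)*x < 2 and (val > (11/4)*d - 2 <-> 3*d + (1/2)*z > 2*val - 3).
Before val := z + 3: 2*d + (1/3)*x < 2 and (z > (11/4)*d - 5 <-> 3*d > (3/2)*z + 3)
Before skip: 2*d + (1/3)*x < 2 and (z > (11/4)*d - 5 <-> 3*d > (3/2)*z + 3)
Answer: WP = 2*d + (1/3)*x < 2 and (z > (11/4)*d - 5 <-> 3*d > (3/2)*z + 3)


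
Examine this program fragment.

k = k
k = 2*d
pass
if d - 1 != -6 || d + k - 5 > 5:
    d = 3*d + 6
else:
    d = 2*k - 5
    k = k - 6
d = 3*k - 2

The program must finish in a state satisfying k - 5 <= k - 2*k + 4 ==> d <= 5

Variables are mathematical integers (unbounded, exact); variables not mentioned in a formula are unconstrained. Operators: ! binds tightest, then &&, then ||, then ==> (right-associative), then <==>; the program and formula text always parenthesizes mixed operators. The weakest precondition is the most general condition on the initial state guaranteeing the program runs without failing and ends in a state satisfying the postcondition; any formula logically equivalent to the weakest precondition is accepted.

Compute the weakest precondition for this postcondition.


Working backward. After the program, the postcondition k - 5 <= k - 2*k + 4 ==> d <= 5 must hold; in canonical form it is 2*k <= 9 ==> d <= 5.
Before d := 3*k - 2: 2*k <= 9 ==> 3*k <= 7
Then branch requires 2*k <= 9 ==> 3*k <= 7; else branch requires 2*k <= 21 ==> 3*k <= 25.
Before the if: ((d != -5 || d + k > 10) ==> (2*k <= 9 ==> 3*k <= 7)) && ((!(d != -5 || d + k > 10)) ==> (2*k <= 21 ==> 3*k <= 25))
Before skip: ((d != -5 || d + k > 10) ==> (2*k <= 9 ==> 3*k <= 7)) && ((!(d != -5 || d + k > 10)) ==> (2*k <= 21 ==> 3*k <= 25))
Before k := 2*d: ((d != -5 || 3*d > 10) ==> (4*d <= 9 ==> 6*d <= 7)) && ((!(d != -5 || 3*d > 10)) ==> (4*d <= 21 ==> 6*d <= 25))
Before k := k: ((d != -5 || 3*d > 10) ==> (4*d <= 9 ==> 6*d <= 7)) && ((!(d != -5 || 3*d > 10)) ==> (4*d <= 21 ==> 6*d <= 25))
Answer: WP = ((d != -5 || 3*d > 10) ==> (4*d <= 9 ==> 6*d <= 7)) && ((!(d != -5 || 3*d > 10)) ==> (4*d <= 21 ==> 6*d <= 25))


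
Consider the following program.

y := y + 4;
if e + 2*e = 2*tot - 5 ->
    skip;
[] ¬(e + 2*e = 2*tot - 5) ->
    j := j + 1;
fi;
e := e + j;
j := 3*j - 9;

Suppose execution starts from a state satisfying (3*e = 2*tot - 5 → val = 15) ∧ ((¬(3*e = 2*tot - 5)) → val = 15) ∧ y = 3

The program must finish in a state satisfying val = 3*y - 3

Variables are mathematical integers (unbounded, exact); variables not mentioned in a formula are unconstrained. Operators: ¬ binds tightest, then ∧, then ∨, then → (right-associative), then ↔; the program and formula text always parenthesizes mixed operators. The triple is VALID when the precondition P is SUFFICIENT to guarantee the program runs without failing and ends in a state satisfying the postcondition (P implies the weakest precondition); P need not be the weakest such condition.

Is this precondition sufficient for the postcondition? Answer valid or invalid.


Working backward. After the program, val = 3*y - 3 must hold.
Before j := 3*j - 9: val = 3*y - 3
Before e := e + j: val = 3*y - 3
Then branch requires val = 3*y - 3; else branch requires val = 3*y - 3.
Before the if: (3*e = 2*tot - 5 → val = 3*y - 3) ∧ ((¬(3*e = 2*tot - 5)) → val = 3*y - 3)
Before y := y + 4: (3*e = 2*tot - 5 → val = 3*y + 9) ∧ ((¬(3*e = 2*tot - 5)) → val = 3*y + 9)
The weakest precondition is (3*e = 2*tot - 5 → val = 3*y + 9) ∧ ((¬(3*e = 2*tot - 5)) → val = 3*y + 9).
Check whether (3*e = 2*tot - 5 → val = 15) ∧ ((¬(3*e = 2*tot - 5)) → val = 15) ∧ y = 3 implies it.
Countermodel: at the initial state e = 0, tot = 0, val = 15, y = 3, the precondition holds but the weakest precondition fails.
Answer: invalid


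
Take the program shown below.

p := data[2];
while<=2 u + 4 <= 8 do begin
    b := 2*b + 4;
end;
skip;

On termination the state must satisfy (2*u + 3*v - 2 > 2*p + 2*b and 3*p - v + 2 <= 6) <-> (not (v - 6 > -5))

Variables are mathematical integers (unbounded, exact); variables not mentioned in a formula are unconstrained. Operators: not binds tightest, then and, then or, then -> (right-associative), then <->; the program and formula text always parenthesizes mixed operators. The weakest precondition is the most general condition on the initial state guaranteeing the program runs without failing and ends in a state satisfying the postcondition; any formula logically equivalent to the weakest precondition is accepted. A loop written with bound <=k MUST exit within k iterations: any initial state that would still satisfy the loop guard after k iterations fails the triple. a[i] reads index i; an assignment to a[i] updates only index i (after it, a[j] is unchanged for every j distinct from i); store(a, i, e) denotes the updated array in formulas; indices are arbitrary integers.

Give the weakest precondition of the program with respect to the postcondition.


Working backward. After the program, the postcondition (2*u + 3*v - 2 > 2*p + 2*b and 3*p - v + 2 <= 6) <-> (not (v - 6 > -5)) must hold; in canonical form it is (2*u + 3*v > 2*b + 2*p + 2 and 3*p <= v + 4) <-> (not (v > 1)).
Before skip: (2*u + 3*v > 2*b + 2*p + 2 and 3*p <= v + 4) <-> (not (v > 1))
Before the loop (bound <=2), unroll the exhaustion recursion (WP_0 = exit-now case; WP_j = one more guarded iteration, up to j = 2):
  WP_0: (not (u <= 4)) and ((2*u + 3*v > 2*b + 2*p + 2 and 3*p <= v + 4) <-> (not (v > 1)))
  WP_1: (u <= 4 -> ((not (u <= 4)) and ((2*u + 3*v > 4*b + 2*p + 10 and 3*p <= v + 4) <-> (not (v > 1))))) and ((not (u <= 4)) -> ((2*u + 3*v > 2*b + 2*p + 2 and 3*p <= v + 4) <-> (not (v > 1))))
  WP_2: (u <= 4 -> ((u <= 4 -> ((not (u <= 4)) and ((2*u + 3*v > 8*b + 2*p + 26 and 3*p <= v + 4) <-> (not (v > 1))))) and ((not (u <= 4)) -> ((2*u + 3*v > 4*b + 2*p + 10 and 3*p <= v + 4) <-> (not (v > 1)))))) and ((not (u <= 4)) -> ((2*u + 3*v > 2*b + 2*p + 2 and 3*p <= v + 4) <-> (not (v > 1))))
So before the loop: (u <= 4 -> ((u <= 4 -> ((not (u <= 4)) and ((2*u + 3*v > 8*b + 2*p + 26 and 3*p <= v + 4) <-> (not (v > 1))))) and ((not (u <= 4)) -> ((2*u + 3*v > 4*b + 2*p + 10 and 3*p <= v + 4) <-> (not (v > 1)))))) and ((not (u <= 4)) -> ((2*u + 3*v > 2*b + 2*p + 2 and 3*p <= v + 4) <-> (not (v > 1))))
Before p := data[2]: (u <= 4 -> ((u <= 4 -> ((not (u <= 4)) and ((2*u + 3*v > 2*data[2] + 8*b + 26 and 3*data[2] <= v + 4) <-> (not (v > 1))))) and ((not (u <= 4)) -> ((2*u + 3*v > 2*data[2] + 4*b + 10 and 3*data[2] <= v + 4) <-> (not (v > 1)))))) and ((not (u <= 4)) -> ((2*u + 3*v > 2*data[2] + 2*b + 2 and 3*data[2] <= v + 4) <-> (not (v > 1))))
Answer: WP = (u <= 4 -> ((u <= 4 -> ((not (u <= 4)) and ((2*u + 3*v > 2*data[2] + 8*b + 26 and 3*data[2] <= v + 4) <-> (not (v > 1))))) and ((not (u <= 4)) -> ((2*u + 3*v > 2*data[2] + 4*b + 10 and 3*data[2] <= v + 4) <-> (not (v > 1)))))) and ((not (u <= 4)) -> ((2*u + 3*v > 2*data[2] + 2*b + 2 and 3*data[2] <= v + 4) <-> (not (v > 1))))


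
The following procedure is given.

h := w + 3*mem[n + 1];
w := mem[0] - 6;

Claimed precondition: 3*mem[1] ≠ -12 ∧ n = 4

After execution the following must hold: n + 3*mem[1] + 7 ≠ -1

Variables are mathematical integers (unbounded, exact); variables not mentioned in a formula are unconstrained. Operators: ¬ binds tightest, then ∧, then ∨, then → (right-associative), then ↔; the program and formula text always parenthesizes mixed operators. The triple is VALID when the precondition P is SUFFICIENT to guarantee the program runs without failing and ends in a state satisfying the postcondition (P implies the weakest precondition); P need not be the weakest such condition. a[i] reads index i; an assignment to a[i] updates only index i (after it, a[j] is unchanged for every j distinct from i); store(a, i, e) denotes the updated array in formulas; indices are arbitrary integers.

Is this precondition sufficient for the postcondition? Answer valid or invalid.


Working backward. After the program, the postcondition n + 3*mem[1] + 7 ≠ -1 must hold; in canonical form it is 3*mem[1] + n ≠ -8.
Before w := mem[0] - 6: 3*mem[1] + n ≠ -8
Before h := w + 3*mem[n + 1]: 3*mem[1] + n ≠ -8
The weakest precondition is 3*mem[1] + n ≠ -8.
Check whether 3*mem[1] ≠ -12 ∧ n = 4 implies it.
Every state satisfying the precondition satisfies the weakest precondition: the implication holds.
Answer: valid


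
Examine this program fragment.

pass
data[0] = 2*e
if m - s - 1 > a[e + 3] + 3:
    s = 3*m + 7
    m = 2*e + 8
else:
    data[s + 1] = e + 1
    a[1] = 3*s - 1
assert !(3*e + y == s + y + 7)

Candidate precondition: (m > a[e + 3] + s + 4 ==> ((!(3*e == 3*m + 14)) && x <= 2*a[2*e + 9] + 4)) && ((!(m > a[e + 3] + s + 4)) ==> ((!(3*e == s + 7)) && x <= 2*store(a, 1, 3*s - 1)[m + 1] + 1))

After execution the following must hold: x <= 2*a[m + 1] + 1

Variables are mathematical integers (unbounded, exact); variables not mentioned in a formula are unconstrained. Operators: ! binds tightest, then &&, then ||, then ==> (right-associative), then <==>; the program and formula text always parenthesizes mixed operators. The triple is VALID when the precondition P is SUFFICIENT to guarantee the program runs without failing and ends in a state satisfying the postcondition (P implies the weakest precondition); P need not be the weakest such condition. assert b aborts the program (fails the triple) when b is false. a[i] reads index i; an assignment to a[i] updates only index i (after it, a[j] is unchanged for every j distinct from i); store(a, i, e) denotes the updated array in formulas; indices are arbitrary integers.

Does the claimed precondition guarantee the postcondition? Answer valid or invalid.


Working backward. After the program, x <= 2*a[m + 1] + 1 must hold.
Before assert !(3*e + y == s + y + 7): (!(3*e == s + 7)) && x <= 2*a[m + 1] + 1
Then branch requires (!(3*e == 3*m + 14)) && x <= 2*a[2*e + 9] + 1; else branch requires (!(3*e == s + 7)) && x <= 2*store(a, 1, 3*s - 1)[m + 1] + 1.
Before the if: (m > a[e + 3] + s + 4 ==> ((!(3*e == 3*m + 14)) && x <= 2*a[2*e + 9] + 1)) && ((!(m > a[e + 3] + s + 4)) ==> ((!(3*e == s + 7)) && x <= 2*store(a, 1, 3*s - 1)[m + 1] + 1))
Before data[0] := 2*e: (m > a[e + 3] + s + 4 ==> ((!(3*e == 3*m + 14)) && x <= 2*a[2*e + 9] + 1)) && ((!(m > a[e + 3] + s + 4)) ==> ((!(3*e == s + 7)) && x <= 2*store(a, 1, 3*s - 1)[m + 1] + 1))
Before skip: (m > a[e + 3] + s + 4 ==> ((!(3*e == 3*m + 14)) && x <= 2*a[2*e + 9] + 1)) && ((!(m > a[e + 3] + s + 4)) ==> ((!(3*e == s + 7)) && x <= 2*store(a, 1, 3*s - 1)[m + 1] + 1))
The weakest precondition is (m > a[e + 3] + s + 4 ==> ((!(3*e == 3*m + 14)) && x <= 2*a[2*e + 9] + 1)) && ((!(m > a[e + 3] + s + 4)) ==> ((!(3*e == s + 7)) && x <= 2*store(a, 1, 3*s - 1)[m + 1] + 1)).
Check whether (m > a[e + 3] + s + 4 ==> ((!(3*e == 3*m + 14)) && x <= 2*a[2*e + 9] + 4)) && ((!(m > a[e + 3] + s + 4)) ==> ((!(3*e == s + 7)) && x <= 2*store(a, 1, 3*s - 1)[m + 1] + 1)) implies it.
Countermodel: at the initial state a = {[1] = -1, [3] = -1, [9] = -1, elsewhere -1}, e = 0, m = 0, s = -4, x = 0, the precondition holds but the weakest precondition fails.
Answer: invalid


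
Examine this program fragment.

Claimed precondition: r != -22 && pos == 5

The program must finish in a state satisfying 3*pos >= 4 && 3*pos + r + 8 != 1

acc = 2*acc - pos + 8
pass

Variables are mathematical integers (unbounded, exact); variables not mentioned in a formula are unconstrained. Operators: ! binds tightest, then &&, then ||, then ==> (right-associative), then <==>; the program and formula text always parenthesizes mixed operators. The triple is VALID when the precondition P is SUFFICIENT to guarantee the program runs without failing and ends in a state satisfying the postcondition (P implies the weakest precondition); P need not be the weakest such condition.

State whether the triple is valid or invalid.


Working backward. After the program, the postcondition 3*pos >= 4 && 3*pos + r + 8 != 1 must hold; in canonical form it is 3*pos >= 4 && 3*pos + r != -7.
Before skip: 3*pos >= 4 && 3*pos + r != -7
Before acc := 2*acc - pos + 8: 3*pos >= 4 && 3*pos + r != -7
The weakest precondition is 3*pos >= 4 && 3*pos + r != -7.
Check whether r != -22 && pos == 5 implies it.
Every state satisfying the precondition satisfies the weakest precondition: the implication holds.
Answer: valid


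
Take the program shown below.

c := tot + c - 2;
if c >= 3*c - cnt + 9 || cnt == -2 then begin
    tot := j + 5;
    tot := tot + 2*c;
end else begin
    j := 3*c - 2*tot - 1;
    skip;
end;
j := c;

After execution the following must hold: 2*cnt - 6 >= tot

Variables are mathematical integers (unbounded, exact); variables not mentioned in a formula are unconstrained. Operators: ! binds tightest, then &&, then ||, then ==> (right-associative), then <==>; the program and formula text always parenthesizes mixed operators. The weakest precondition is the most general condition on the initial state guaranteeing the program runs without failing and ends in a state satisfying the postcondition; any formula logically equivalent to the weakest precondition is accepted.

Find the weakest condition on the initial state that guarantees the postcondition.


Working backward. After the program, the postcondition 2*cnt - 6 >= tot must hold; in canonical form it is 2*cnt >= tot + 6.
Before j := c: 2*cnt >= tot + 6
Then branch requires 2*cnt >= 2*c + j + 11; else branch requires 2*cnt >= tot + 6.
Before the if: ((cnt >= 2*c + 9 || cnt == -2) ==> 2*cnt >= 2*c + j + 11) && ((!(cnt >= 2*c + 9 || cnt == -2)) ==> 2*cnt >= tot + 6)
Before c := tot + c - 2: ((cnt >= 2*c + 2*tot + 5 || cnt == -2) ==> 2*cnt >= 2*c + j + 2*tot + 7) && ((!(cnt >= 2*c + 2*tot + 5 || cnt == -2)) ==> 2*cnt >= tot + 6)
Answer: WP = ((cnt >= 2*c + 2*tot + 5 || cnt == -2) ==> 2*cnt >= 2*c + j + 2*tot + 7) && ((!(cnt >= 2*c + 2*tot + 5 || cnt == -2)) ==> 2*cnt >= tot + 6)


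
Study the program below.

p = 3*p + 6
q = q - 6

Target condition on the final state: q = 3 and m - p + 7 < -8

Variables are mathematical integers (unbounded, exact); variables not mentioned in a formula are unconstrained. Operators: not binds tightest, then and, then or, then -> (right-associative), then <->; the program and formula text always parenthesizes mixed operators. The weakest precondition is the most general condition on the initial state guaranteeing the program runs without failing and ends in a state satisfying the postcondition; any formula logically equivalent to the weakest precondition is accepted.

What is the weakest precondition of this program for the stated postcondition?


Working backward. After the program, the postcondition q = 3 and m - p + 7 < -8 must hold; in canonical form it is q = 3 and m < p - 15.
Before q := q - 6: q = 9 and m < p - 15
Before p := 3*p + 6: q = 9 and m < 3*p - 9
Answer: WP = q = 9 and m < 3*p - 9


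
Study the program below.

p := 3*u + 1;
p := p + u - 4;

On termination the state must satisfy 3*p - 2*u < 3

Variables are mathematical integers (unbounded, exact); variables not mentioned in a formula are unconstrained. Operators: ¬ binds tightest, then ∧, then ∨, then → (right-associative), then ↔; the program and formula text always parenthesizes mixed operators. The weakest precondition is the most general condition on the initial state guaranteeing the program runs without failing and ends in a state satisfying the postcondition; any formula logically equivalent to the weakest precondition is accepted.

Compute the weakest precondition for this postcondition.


Working backward. After the program, the postcondition 3*p - 2*u < 3 must hold; in canonical form it is 3*p < 2*u + 3.
Before p := p + u - 4: 3*p + u < 15
Before p := 3*u + 1: 10*u < 12
Answer: WP = 10*u < 12


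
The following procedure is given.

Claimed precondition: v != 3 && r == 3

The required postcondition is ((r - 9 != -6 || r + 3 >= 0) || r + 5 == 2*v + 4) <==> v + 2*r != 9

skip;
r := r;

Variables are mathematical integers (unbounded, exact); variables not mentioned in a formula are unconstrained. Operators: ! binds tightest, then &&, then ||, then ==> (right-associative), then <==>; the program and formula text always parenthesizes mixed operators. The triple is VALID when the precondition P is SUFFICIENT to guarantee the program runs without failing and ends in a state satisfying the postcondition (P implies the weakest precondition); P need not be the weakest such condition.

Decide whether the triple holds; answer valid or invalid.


Working backward. After the program, the postcondition ((r - 9 != -6 || r + 3 >= 0) || r + 5 == 2*v + 4) <==> v + 2*r != 9 must hold; in canonical form it is (r != 3 || r >= -3 || r == 2*v - 1) <==> 2*r + v != 9.
Before r := r: (r != 3 || r >= -3 || r == 2*v - 1) <==> 2*r + v != 9
Before skip: (r != 3 || r >= -3 || r == 2*v - 1) <==> 2*r + v != 9
The weakest precondition is (r != 3 || r >= -3 || r == 2*v - 1) <==> 2*r + v != 9.
Check whether v != 3 && r == 3 implies it.
Every state satisfying the precondition satisfies the weakest precondition: the implication holds.
Answer: valid


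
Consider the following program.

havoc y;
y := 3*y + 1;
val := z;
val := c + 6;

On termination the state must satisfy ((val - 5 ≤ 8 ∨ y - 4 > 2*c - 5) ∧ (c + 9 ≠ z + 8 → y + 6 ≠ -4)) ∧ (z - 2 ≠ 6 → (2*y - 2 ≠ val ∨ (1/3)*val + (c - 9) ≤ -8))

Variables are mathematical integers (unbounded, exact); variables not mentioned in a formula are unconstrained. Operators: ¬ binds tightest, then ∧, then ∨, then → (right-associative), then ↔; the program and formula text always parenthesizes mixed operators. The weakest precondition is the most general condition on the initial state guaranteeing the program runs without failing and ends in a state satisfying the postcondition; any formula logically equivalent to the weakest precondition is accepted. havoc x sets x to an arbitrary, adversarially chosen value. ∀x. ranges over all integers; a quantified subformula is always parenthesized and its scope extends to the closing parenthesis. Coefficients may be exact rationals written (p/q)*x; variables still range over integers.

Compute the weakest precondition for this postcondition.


Working backward. After the program, the postcondition ((val - 5 ≤ 8 ∨ y - 4 > 2*c - 5) ∧ (c + 9 ≠ z + 8 → y + 6 ≠ -4)) ∧ (z - 2 ≠ 6 → (2*y - 2 ≠ val ∨ (1/3)*val + (c - 9) ≤ -8)) must hold; in canonical form it is (val ≤ 13 ∨ y > 2*c - 1) ∧ (c ≠ z - 1 → y ≠ -10) ∧ (z ≠ 8 → (2*y ≠ val + 2 ∨ c + (1/3)*val ≤ 1)).
Before val := c + 6: (c ≤ 7 ∨ y > 2*c - 1) ∧ (c ≠ z - 1 → y ≠ -10) ∧ (z ≠ 8 → (2*y ≠ c + 8 ∨ (4/3)*c ≤ -1))
Before val := z: (c ≤ 7 ∨ y > 2*c - 1) ∧ (c ≠ z - 1 → y ≠ -10) ∧ (z ≠ 8 → (2*y ≠ c + 8 ∨ (4/3)*c ≤ -1))
Before y := 3*y + 1: (c ≤ 7 ∨ 3*y > 2*c - 2) ∧ (c ≠ z - 1 → 3*y ≠ -11) ∧ (z ≠ 8 → (6*y ≠ c + 6 ∨ (4/3)*c ≤ -1))
Before havoc y: ∀y_1. ((c ≤ 7 ∨ 3*y_1 > 2*c - 2) ∧ (c ≠ z - 1 → 3*y_1 ≠ -11) ∧ (z ≠ 8 → (6*y_1 ≠ c + 6 ∨ (4/3)*c ≤ -1)))
Answer: WP = ∀y_1. ((c ≤ 7 ∨ 3*y_1 > 2*c - 2) ∧ (c ≠ z - 1 → 3*y_1 ≠ -11) ∧ (z ≠ 8 → (6*y_1 ≠ c + 6 ∨ (4/3)*c ≤ -1)))


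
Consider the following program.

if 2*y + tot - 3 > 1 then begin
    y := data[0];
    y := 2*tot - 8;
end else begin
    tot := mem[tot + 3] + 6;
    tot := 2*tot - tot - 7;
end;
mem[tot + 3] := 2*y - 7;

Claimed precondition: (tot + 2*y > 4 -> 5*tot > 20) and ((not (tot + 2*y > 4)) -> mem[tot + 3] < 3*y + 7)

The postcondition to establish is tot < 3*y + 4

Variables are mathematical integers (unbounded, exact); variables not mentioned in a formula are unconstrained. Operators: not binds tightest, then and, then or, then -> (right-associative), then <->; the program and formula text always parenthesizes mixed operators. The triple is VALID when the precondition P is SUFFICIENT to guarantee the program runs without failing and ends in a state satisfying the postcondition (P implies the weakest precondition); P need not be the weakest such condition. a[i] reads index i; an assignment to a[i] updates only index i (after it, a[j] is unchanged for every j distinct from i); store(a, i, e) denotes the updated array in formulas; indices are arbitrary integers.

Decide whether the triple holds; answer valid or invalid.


Working backward. After the program, tot < 3*y + 4 must hold.
Before mem[tot + 3] := 2*y - 7: tot < 3*y + 4
Then branch requires 5*tot > 20; else branch requires mem[tot + 3] < 3*y + 5.
Before the if: (tot + 2*y > 4 -> 5*tot > 20) and ((not (tot + 2*y > 4)) -> mem[tot + 3] < 3*y + 5)
The weakest precondition is (tot + 2*y > 4 -> 5*tot > 20) and ((not (tot + 2*y > 4)) -> mem[tot + 3] < 3*y + 5).
Check whether (tot + 2*y > 4 -> 5*tot > 20) and ((not (tot + 2*y > 4)) -> mem[tot + 3] < 3*y + 7) implies it.
Countermodel: at the initial state mem = {[9] = 2, elsewhere 2}, tot = 6, y = -1, the precondition holds but the weakest precondition fails.
Answer: invalid


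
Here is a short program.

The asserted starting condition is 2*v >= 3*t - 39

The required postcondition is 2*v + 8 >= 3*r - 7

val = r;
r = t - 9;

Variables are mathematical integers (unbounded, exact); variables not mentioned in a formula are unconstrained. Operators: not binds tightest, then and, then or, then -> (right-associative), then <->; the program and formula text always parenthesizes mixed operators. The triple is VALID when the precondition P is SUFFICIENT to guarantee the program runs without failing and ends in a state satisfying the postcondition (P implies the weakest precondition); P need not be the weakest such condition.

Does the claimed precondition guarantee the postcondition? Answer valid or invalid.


Working backward. After the program, the postcondition 2*v + 8 >= 3*r - 7 must hold; in canonical form it is 2*v >= 3*r - 15.
Before r := t - 9: 2*v >= 3*t - 42
Before val := r: 2*v >= 3*t - 42
The weakest precondition is 2*v >= 3*t - 42.
Check whether 2*v >= 3*t - 39 implies it.
Every state satisfying the precondition satisfies the weakest precondition: the implication holds.
Answer: valid


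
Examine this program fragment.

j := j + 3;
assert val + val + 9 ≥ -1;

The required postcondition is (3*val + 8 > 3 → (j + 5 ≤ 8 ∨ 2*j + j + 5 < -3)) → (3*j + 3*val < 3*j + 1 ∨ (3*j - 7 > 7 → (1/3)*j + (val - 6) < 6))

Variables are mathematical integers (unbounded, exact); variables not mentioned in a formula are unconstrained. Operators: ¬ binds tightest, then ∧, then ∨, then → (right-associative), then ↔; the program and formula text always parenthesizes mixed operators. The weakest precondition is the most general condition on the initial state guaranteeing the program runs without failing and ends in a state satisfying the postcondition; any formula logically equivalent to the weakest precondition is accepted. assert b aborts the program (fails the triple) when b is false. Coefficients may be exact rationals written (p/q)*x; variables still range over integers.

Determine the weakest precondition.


Working backward. After the program, the postcondition (3*val + 8 > 3 → (j + 5 ≤ 8 ∨ 2*j + j + 5 < -3)) → (3*j + 3*val < 3*j + 1 ∨ (3*j - 7 > 7 → (1/3)*j + (val - 6) < 6)) must hold; in canonical form it is (3*val > -5 → (j ≤ 3 ∨ 3*j < -8)) → (3*val < 1 ∨ (3*j > 14 → (1/3)*j + val < 12)).
Before assert val + val + 9 ≥ -1: 2*val ≥ -10 ∧ ((3*val > -5 → (j ≤ 3 ∨ 3*j < -8)) → (3*val < 1 ∨ (3*j > 14 → (1/3)*j + val < 12)))
Before j := j + 3: 2*val ≥ -10 ∧ ((3*val > -5 → (j ≤ 0 ∨ 3*j < -17)) → (3*val < 1 ∨ (3*j > 5 → (1/3)*j + val < 11)))
Answer: WP = 2*val ≥ -10 ∧ ((3*val > -5 → (j ≤ 0 ∨ 3*j < -17)) → (3*val < 1 ∨ (3*j > 5 → (1/3)*j + val < 11)))


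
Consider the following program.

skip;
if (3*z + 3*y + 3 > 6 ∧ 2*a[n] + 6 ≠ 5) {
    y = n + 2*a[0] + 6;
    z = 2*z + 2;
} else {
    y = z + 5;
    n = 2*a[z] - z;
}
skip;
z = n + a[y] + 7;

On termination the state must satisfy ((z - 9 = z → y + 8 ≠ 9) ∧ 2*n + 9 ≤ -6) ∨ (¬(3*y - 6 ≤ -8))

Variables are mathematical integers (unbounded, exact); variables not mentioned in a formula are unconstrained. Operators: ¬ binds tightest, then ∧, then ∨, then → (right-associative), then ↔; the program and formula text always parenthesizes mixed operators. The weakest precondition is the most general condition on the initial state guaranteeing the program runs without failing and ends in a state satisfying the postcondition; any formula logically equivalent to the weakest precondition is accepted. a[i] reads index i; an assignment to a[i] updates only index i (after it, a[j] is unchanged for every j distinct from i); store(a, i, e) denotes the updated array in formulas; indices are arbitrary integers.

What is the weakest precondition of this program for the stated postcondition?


Working backward. After the program, the postcondition ((z - 9 = z → y + 8 ≠ 9) ∧ 2*n + 9 ≤ -6) ∨ (¬(3*y - 6 ≤ -8)) must hold; in canonical form it is 2*n ≤ -15 ∨ (¬(3*y ≤ -2)).
Before z := n + a[y] + 7: 2*n ≤ -15 ∨ (¬(3*y ≤ -2))
Before skip: 2*n ≤ -15 ∨ (¬(3*y ≤ -2))
Then branch requires 2*n ≤ -15 ∨ (¬(6*a[0] + 3*n ≤ -20)); else branch requires 4*a[z] ≤ 2*z - 15 ∨ (¬(3*z ≤ -17)).
Before the if: ((3*y + 3*z > 3 ∧ 2*a[n] ≠ -1) → (2*n ≤ -15 ∨ (¬(6*a[0] + 3*n ≤ -20)))) ∧ ((¬(3*y + 3*z > 3 ∧ 2*a[n] ≠ -1)) → (4*a[z] ≤ 2*z - 15 ∨ (¬(3*z ≤ -17))))
Before skip: ((3*y + 3*z > 3 ∧ 2*a[n] ≠ -1) → (2*n ≤ -15 ∨ (¬(6*a[0] + 3*n ≤ -20)))) ∧ ((¬(3*y + 3*z > 3 ∧ 2*a[n] ≠ -1)) → (4*a[z] ≤ 2*z - 15 ∨ (¬(3*z ≤ -17))))
Answer: WP = ((3*y + 3*z > 3 ∧ 2*a[n] ≠ -1) → (2*n ≤ -15 ∨ (¬(6*a[0] + 3*n ≤ -20)))) ∧ ((¬(3*y + 3*z > 3 ∧ 2*a[n] ≠ -1)) → (4*a[z] ≤ 2*z - 15 ∨ (¬(3*z ≤ -17))))


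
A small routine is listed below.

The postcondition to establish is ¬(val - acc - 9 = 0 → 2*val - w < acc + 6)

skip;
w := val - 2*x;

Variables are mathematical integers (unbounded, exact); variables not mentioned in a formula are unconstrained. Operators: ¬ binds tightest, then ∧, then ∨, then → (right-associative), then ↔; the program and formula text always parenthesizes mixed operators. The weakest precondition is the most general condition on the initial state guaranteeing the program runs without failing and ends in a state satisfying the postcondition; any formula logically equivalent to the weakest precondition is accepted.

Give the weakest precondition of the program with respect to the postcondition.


Working backward. After the program, the postcondition ¬(val - acc - 9 = 0 → 2*val - w < acc + 6) must hold; in canonical form it is ¬(val = acc + 9 → 2*val < acc + w + 6).
Before w := val - 2*x: ¬(val = acc + 9 → val + 2*x < acc + 6)
Before skip: ¬(val = acc + 9 → val + 2*x < acc + 6)
Answer: WP = ¬(val = acc + 9 → val + 2*x < acc + 6)


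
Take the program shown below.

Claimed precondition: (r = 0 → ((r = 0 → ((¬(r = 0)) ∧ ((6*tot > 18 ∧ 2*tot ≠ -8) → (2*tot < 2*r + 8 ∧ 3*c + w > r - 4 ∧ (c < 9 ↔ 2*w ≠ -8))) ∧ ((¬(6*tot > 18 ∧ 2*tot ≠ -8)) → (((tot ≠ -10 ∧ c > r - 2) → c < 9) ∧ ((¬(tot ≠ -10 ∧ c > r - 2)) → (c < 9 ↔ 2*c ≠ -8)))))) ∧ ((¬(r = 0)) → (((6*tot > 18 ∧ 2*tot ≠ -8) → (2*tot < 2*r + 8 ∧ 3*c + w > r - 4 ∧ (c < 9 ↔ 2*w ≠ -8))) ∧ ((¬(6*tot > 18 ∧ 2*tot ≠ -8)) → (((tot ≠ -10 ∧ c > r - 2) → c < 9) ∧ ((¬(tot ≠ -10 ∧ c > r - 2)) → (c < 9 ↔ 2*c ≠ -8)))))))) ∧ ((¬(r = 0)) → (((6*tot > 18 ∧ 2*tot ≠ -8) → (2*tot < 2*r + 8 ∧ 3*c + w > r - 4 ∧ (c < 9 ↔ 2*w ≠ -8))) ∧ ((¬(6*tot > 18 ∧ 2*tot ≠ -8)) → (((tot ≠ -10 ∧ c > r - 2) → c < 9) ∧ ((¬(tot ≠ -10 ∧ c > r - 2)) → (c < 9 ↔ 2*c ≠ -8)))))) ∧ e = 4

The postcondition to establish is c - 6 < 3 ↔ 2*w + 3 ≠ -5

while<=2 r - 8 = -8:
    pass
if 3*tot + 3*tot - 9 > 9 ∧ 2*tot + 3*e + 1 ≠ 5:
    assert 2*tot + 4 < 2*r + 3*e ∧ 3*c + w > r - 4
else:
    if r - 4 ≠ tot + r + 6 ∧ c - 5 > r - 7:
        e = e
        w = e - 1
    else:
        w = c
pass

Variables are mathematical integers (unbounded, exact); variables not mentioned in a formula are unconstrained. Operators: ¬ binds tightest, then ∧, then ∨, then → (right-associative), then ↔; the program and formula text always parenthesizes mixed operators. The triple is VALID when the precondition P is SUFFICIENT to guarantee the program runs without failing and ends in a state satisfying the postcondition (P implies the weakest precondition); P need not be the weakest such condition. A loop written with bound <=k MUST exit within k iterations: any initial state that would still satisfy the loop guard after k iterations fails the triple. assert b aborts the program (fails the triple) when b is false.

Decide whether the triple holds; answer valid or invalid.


Working backward. After the program, the postcondition c - 6 < 3 ↔ 2*w + 3 ≠ -5 must hold; in canonical form it is c < 9 ↔ 2*w ≠ -8.
Before skip: c < 9 ↔ 2*w ≠ -8
Then branch requires 2*tot < 3*e + 2*r - 4 ∧ 3*c + w > r - 4 ∧ (c < 9 ↔ 2*w ≠ -8); else branch requires ((tot ≠ -10 ∧ c > r - 2) → (c < 9 ↔ 2*e ≠ -6)) ∧ ((¬(tot ≠ -10 ∧ c > r - 2)) → (c < 9 ↔ 2*c ≠ -8)).
Before the if: ((6*tot > 18 ∧ 3*e + 2*tot ≠ 4) → (2*tot < 3*e + 2*r - 4 ∧ 3*c + w > r - 4 ∧ (c < 9 ↔ 2*w ≠ -8))) ∧ ((¬(6*tot > 18 ∧ 3*e + 2*tot ≠ 4)) → (((tot ≠ -10 ∧ c > r - 2) → (c < 9 ↔ 2*e ≠ -6)) ∧ ((¬(tot ≠ -10 ∧ c > r - 2)) → (c < 9 ↔ 2*c ≠ -8))))
Before the loop (bound <=2), unroll the exhaustion recursion (WP_0 = exit-now case; WP_j = one more guarded iteration, up to j = 2):
  WP_0: (¬(r = 0)) ∧ ((6*tot > 18 ∧ 3*e + 2*tot ≠ 4) → (2*tot < 3*e + 2*r - 4 ∧ 3*c + w > r - 4 ∧ (c < 9 ↔ 2*w ≠ -8))) ∧ ((¬(6*tot > 18 ∧ 3*e + 2*tot ≠ 4)) → (((tot ≠ -10 ∧ c > r - 2) → (c < 9 ↔ 2*e ≠ -6)) ∧ ((¬(tot ≠ -10 ∧ c > r - 2)) → (c < 9 ↔ 2*c ≠ -8))))
  WP_1: (r = 0 → ((¬(r = 0)) ∧ ((6*tot > 18 ∧ 3*e + 2*tot ≠ 4) → (2*tot < 3*e + 2*r - 4 ∧ 3*c + w > r - 4 ∧ (c < 9 ↔ 2*w ≠ -8))) ∧ ((¬(6*tot > 18 ∧ 3*e + 2*tot ≠ 4)) → (((tot ≠ -10 ∧ c > r - 2) → (c < 9 ↔ 2*e ≠ -6)) ∧ ((¬(tot ≠ -10 ∧ c > r - 2)) → (c < 9 ↔ 2*c ≠ -8)))))) ∧ ((¬(r = 0)) → (((6*tot > 18 ∧ 3*e + 2*tot ≠ 4) → (2*tot < 3*e + 2*r - 4 ∧ 3*c + w > r - 4 ∧ (c < 9 ↔ 2*w ≠ -8))) ∧ ((¬(6*tot > 18 ∧ 3*e + 2*tot ≠ 4)) → (((tot ≠ -10 ∧ c > r - 2) → (c < 9 ↔ 2*e ≠ -6)) ∧ ((¬(tot ≠ -10 ∧ c > r - 2)) → (c < 9 ↔ 2*c ≠ -8))))))
  WP_2: (r = 0 → ((r = 0 → ((¬(r = 0)) ∧ ((6*tot > 18 ∧ 3*e + 2*tot ≠ 4) → (2*tot < 3*e + 2*r - 4 ∧ 3*c + w > r - 4 ∧ (c < 9 ↔ 2*w ≠ -8))) ∧ ((¬(6*tot > 18 ∧ 3*e + 2*tot ≠ 4)) → (((tot ≠ -10 ∧ c > r - 2) → (c < 9 ↔ 2*e ≠ -6)) ∧ ((¬(tot ≠ -10 ∧ c > r - 2)) → (c < 9 ↔ 2*c ≠ -8)))))) ∧ ((¬(r = 0)) → (((6*tot > 18 ∧ 3*e + 2*tot ≠ 4) → (2*tot < 3*e + 2*r - 4 ∧ 3*c + w > r - 4 ∧ (c < 9 ↔ 2*w ≠ -8))) ∧ ((¬(6*tot > 18 ∧ 3*e + 2*tot ≠ 4)) → (((tot ≠ -10 ∧ c > r - 2) → (c < 9 ↔ 2*e ≠ -6)) ∧ ((¬(tot ≠ -10 ∧ c > r - 2)) → (c < 9 ↔ 2*c ≠ -8)))))))) ∧ ((¬(r = 0)) → (((6*tot > 18 ∧ 3*e + 2*tot ≠ 4) → (2*tot < 3*e + 2*r - 4 ∧ 3*c + w > r - 4 ∧ (c < 9 ↔ 2*w ≠ -8))) ∧ ((¬(6*tot > 18 ∧ 3*e + 2*tot ≠ 4)) → (((tot ≠ -10 ∧ c > r - 2) → (c < 9 ↔ 2*e ≠ -6)) ∧ ((¬(tot ≠ -10 ∧ c > r - 2)) → (c < 9 ↔ 2*c ≠ -8))))))
So before the loop: (r = 0 → ((r = 0 → ((¬(r = 0)) ∧ ((6*tot > 18 ∧ 3*e + 2*tot ≠ 4) → (2*tot < 3*e + 2*r - 4 ∧ 3*c + w > r - 4 ∧ (c < 9 ↔ 2*w ≠ -8))) ∧ ((¬(6*tot > 18 ∧ 3*e + 2*tot ≠ 4)) → (((tot ≠ -10 ∧ c > r - 2) → (c < 9 ↔ 2*e ≠ -6)) ∧ ((¬(tot ≠ -10 ∧ c > r - 2)) → (c < 9 ↔ 2*c ≠ -8)))))) ∧ ((¬(r = 0)) → (((6*tot > 18 ∧ 3*e + 2*tot ≠ 4) → (2*tot < 3*e + 2*r - 4 ∧ 3*c + w > r - 4 ∧ (c < 9 ↔ 2*w ≠ -8))) ∧ ((¬(6*tot > 18 ∧ 3*e + 2*tot ≠ 4)) → (((tot ≠ -10 ∧ c > r - 2) → (c < 9 ↔ 2*e ≠ -6)) ∧ ((¬(tot ≠ -10 ∧ c > r - 2)) → (c < 9 ↔ 2*c ≠ -8)))))))) ∧ ((¬(r = 0)) → (((6*tot > 18 ∧ 3*e + 2*tot ≠ 4) → (2*tot < 3*e + 2*r - 4 ∧ 3*c + w > r - 4 ∧ (c < 9 ↔ 2*w ≠ -8))) ∧ ((¬(6*tot > 18 ∧ 3*e + 2*tot ≠ 4)) → (((tot ≠ -10 ∧ c > r - 2) → (c < 9 ↔ 2*e ≠ -6)) ∧ ((¬(tot ≠ -10 ∧ c > r - 2)) → (c < 9 ↔ 2*c ≠ -8))))))
The weakest precondition is (r = 0 → ((r = 0 → ((¬(r = 0)) ∧ ((6*tot > 18 ∧ 3*e + 2*tot ≠ 4) → (2*tot < 3*e + 2*r - 4 ∧ 3*c + w > r - 4 ∧ (c < 9 ↔ 2*w ≠ -8))) ∧ ((¬(6*tot > 18 ∧ 3*e + 2*tot ≠ 4)) → (((tot ≠ -10 ∧ c > r - 2) → (c < 9 ↔ 2*e ≠ -6)) ∧ ((¬(tot ≠ -10 ∧ c > r - 2)) → (c < 9 ↔ 2*c ≠ -8)))))) ∧ ((¬(r = 0)) → (((6*tot > 18 ∧ 3*e + 2*tot ≠ 4) → (2*tot < 3*e + 2*r - 4 ∧ 3*c + w > r - 4 ∧ (c < 9 ↔ 2*w ≠ -8))) ∧ ((¬(6*tot > 18 ∧ 3*e + 2*tot ≠ 4)) → (((tot ≠ -10 ∧ c > r - 2) → (c < 9 ↔ 2*e ≠ -6)) ∧ ((¬(tot ≠ -10 ∧ c > r - 2)) → (c < 9 ↔ 2*c ≠ -8)))))))) ∧ ((¬(r = 0)) → (((6*tot > 18 ∧ 3*e + 2*tot ≠ 4) → (2*tot < 3*e + 2*r - 4 ∧ 3*c + w > r - 4 ∧ (c < 9 ↔ 2*w ≠ -8))) ∧ ((¬(6*tot > 18 ∧ 3*e + 2*tot ≠ 4)) → (((tot ≠ -10 ∧ c > r - 2) → (c < 9 ↔ 2*e ≠ -6)) ∧ ((¬(tot ≠ -10 ∧ c > r - 2)) → (c < 9 ↔ 2*c ≠ -8)))))).
Check whether (r = 0 → ((r = 0 → ((¬(r = 0)) ∧ ((6*tot > 18 ∧ 2*tot ≠ -8) → (2*tot < 2*r + 8 ∧ 3*c + w > r - 4 ∧ (c < 9 ↔ 2*w ≠ -8))) ∧ ((¬(6*tot > 18 ∧ 2*tot ≠ -8)) → (((tot ≠ -10 ∧ c > r - 2) → c < 9) ∧ ((¬(tot ≠ -10 ∧ c > r - 2)) → (c < 9 ↔ 2*c ≠ -8)))))) ∧ ((¬(r = 0)) → (((6*tot > 18 ∧ 2*tot ≠ -8) → (2*tot < 2*r + 8 ∧ 3*c + w > r - 4 ∧ (c < 9 ↔ 2*w ≠ -8))) ∧ ((¬(6*tot > 18 ∧ 2*tot ≠ -8)) → (((tot ≠ -10 ∧ c > r - 2) → c < 9) ∧ ((¬(tot ≠ -10 ∧ c > r - 2)) → (c < 9 ↔ 2*c ≠ -8)))))))) ∧ ((¬(r = 0)) → (((6*tot > 18 ∧ 2*tot ≠ -8) → (2*tot < 2*r + 8 ∧ 3*c + w > r - 4 ∧ (c < 9 ↔ 2*w ≠ -8))) ∧ ((¬(6*tot > 18 ∧ 2*tot ≠ -8)) → (((tot ≠ -10 ∧ c > r - 2) → c < 9) ∧ ((¬(tot ≠ -10 ∧ c > r - 2)) → (c < 9 ↔ 2*c ≠ -8)))))) ∧ e = 4 implies it.
Every state satisfying the precondition satisfies the weakest precondition: the implication holds.
Answer: valid
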